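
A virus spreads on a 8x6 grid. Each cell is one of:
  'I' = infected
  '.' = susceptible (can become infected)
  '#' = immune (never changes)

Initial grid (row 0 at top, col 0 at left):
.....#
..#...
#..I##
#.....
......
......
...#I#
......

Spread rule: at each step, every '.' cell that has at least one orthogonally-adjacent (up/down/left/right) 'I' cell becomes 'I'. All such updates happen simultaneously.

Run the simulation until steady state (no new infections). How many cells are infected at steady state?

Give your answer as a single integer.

Step 0 (initial): 2 infected
Step 1: +5 new -> 7 infected
Step 2: +11 new -> 18 infected
Step 3: +10 new -> 28 infected
Step 4: +6 new -> 34 infected
Step 5: +5 new -> 39 infected
Step 6: +1 new -> 40 infected
Step 7: +0 new -> 40 infected

Answer: 40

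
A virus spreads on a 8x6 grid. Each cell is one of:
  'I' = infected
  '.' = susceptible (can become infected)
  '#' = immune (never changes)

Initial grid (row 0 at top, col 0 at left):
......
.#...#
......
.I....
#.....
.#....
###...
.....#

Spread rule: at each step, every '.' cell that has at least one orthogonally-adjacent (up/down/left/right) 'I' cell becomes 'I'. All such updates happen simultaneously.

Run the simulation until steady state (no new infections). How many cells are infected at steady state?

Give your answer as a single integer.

Step 0 (initial): 1 infected
Step 1: +4 new -> 5 infected
Step 2: +4 new -> 9 infected
Step 3: +6 new -> 15 infected
Step 4: +7 new -> 22 infected
Step 5: +7 new -> 29 infected
Step 6: +4 new -> 33 infected
Step 7: +4 new -> 37 infected
Step 8: +1 new -> 38 infected
Step 9: +1 new -> 39 infected
Step 10: +0 new -> 39 infected

Answer: 39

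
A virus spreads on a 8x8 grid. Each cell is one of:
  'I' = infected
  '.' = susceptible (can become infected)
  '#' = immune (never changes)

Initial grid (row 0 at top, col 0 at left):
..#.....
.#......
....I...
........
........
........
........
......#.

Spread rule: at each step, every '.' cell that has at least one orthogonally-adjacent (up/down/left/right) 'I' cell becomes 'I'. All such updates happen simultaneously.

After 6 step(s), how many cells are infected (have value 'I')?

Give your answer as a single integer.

Answer: 52

Derivation:
Step 0 (initial): 1 infected
Step 1: +4 new -> 5 infected
Step 2: +8 new -> 13 infected
Step 3: +11 new -> 24 infected
Step 4: +10 new -> 34 infected
Step 5: +10 new -> 44 infected
Step 6: +8 new -> 52 infected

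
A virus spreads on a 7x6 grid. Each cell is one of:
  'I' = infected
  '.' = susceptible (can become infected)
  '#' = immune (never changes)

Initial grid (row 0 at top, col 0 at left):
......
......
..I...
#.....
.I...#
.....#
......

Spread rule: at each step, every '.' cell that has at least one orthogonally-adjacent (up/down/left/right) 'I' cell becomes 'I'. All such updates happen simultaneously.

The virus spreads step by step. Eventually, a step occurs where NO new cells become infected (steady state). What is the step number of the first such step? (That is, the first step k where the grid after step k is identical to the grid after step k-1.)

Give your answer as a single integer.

Step 0 (initial): 2 infected
Step 1: +8 new -> 10 infected
Step 2: +10 new -> 20 infected
Step 3: +10 new -> 30 infected
Step 4: +6 new -> 36 infected
Step 5: +2 new -> 38 infected
Step 6: +1 new -> 39 infected
Step 7: +0 new -> 39 infected

Answer: 7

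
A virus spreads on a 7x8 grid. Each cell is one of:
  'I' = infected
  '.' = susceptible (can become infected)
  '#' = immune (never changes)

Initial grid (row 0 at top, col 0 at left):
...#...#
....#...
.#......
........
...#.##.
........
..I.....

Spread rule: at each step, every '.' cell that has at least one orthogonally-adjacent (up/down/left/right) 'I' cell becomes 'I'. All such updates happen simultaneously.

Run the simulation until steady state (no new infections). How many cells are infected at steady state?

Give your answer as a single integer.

Answer: 49

Derivation:
Step 0 (initial): 1 infected
Step 1: +3 new -> 4 infected
Step 2: +5 new -> 9 infected
Step 3: +5 new -> 14 infected
Step 4: +7 new -> 21 infected
Step 5: +6 new -> 27 infected
Step 6: +7 new -> 34 infected
Step 7: +5 new -> 39 infected
Step 8: +4 new -> 43 infected
Step 9: +3 new -> 46 infected
Step 10: +3 new -> 49 infected
Step 11: +0 new -> 49 infected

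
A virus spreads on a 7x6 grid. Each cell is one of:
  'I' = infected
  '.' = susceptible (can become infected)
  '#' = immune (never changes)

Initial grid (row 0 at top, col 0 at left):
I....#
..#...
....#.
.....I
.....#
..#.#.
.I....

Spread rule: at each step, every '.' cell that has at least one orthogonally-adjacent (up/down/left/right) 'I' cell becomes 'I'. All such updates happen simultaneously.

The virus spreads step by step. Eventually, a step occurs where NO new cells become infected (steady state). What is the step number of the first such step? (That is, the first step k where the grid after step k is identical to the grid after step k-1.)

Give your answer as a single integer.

Step 0 (initial): 3 infected
Step 1: +7 new -> 10 infected
Step 2: +9 new -> 19 infected
Step 3: +12 new -> 31 infected
Step 4: +4 new -> 35 infected
Step 5: +1 new -> 36 infected
Step 6: +0 new -> 36 infected

Answer: 6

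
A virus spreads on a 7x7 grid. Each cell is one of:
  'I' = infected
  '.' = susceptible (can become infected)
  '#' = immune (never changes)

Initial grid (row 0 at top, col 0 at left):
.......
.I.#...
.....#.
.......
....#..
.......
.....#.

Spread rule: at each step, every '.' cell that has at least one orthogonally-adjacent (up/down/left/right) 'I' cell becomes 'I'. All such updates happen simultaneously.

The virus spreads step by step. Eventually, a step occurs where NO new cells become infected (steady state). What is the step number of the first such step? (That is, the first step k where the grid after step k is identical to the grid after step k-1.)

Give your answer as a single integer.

Answer: 11

Derivation:
Step 0 (initial): 1 infected
Step 1: +4 new -> 5 infected
Step 2: +5 new -> 10 infected
Step 3: +5 new -> 15 infected
Step 4: +6 new -> 21 infected
Step 5: +7 new -> 28 infected
Step 6: +6 new -> 34 infected
Step 7: +5 new -> 39 infected
Step 8: +4 new -> 43 infected
Step 9: +1 new -> 44 infected
Step 10: +1 new -> 45 infected
Step 11: +0 new -> 45 infected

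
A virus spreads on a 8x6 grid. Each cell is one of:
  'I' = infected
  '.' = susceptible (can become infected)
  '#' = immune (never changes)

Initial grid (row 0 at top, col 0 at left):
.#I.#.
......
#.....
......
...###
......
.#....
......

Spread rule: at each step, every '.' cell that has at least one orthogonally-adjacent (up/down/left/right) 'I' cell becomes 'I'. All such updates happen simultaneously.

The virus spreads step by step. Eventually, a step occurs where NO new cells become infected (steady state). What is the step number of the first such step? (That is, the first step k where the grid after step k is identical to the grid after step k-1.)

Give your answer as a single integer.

Answer: 11

Derivation:
Step 0 (initial): 1 infected
Step 1: +2 new -> 3 infected
Step 2: +3 new -> 6 infected
Step 3: +5 new -> 11 infected
Step 4: +6 new -> 17 infected
Step 5: +6 new -> 23 infected
Step 6: +5 new -> 28 infected
Step 7: +4 new -> 32 infected
Step 8: +5 new -> 37 infected
Step 9: +3 new -> 40 infected
Step 10: +1 new -> 41 infected
Step 11: +0 new -> 41 infected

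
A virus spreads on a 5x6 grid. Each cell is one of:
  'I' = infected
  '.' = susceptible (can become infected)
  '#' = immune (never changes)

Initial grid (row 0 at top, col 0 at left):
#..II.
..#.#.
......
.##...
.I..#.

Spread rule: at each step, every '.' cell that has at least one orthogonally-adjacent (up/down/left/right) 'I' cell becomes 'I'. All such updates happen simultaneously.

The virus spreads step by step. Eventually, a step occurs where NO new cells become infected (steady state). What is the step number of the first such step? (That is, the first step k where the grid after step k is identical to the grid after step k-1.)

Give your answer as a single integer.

Answer: 6

Derivation:
Step 0 (initial): 3 infected
Step 1: +5 new -> 8 infected
Step 2: +5 new -> 13 infected
Step 3: +6 new -> 19 infected
Step 4: +4 new -> 23 infected
Step 5: +1 new -> 24 infected
Step 6: +0 new -> 24 infected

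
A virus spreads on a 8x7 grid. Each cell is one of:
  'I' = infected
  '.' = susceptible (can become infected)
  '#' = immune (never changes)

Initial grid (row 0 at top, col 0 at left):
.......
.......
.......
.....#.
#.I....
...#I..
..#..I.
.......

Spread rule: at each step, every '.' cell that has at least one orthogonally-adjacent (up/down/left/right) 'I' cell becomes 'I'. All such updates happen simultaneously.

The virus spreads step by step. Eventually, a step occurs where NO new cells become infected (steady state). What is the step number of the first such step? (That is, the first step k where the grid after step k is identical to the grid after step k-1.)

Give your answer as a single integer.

Answer: 8

Derivation:
Step 0 (initial): 3 infected
Step 1: +9 new -> 12 infected
Step 2: +10 new -> 22 infected
Step 3: +9 new -> 31 infected
Step 4: +10 new -> 41 infected
Step 5: +7 new -> 48 infected
Step 6: +3 new -> 51 infected
Step 7: +1 new -> 52 infected
Step 8: +0 new -> 52 infected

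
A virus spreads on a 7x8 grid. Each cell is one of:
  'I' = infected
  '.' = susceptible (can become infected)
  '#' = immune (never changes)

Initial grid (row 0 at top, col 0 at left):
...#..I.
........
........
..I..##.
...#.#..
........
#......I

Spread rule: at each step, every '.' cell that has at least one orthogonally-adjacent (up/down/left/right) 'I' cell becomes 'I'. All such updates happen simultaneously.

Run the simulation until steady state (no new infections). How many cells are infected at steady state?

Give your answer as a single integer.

Step 0 (initial): 3 infected
Step 1: +9 new -> 12 infected
Step 2: +14 new -> 26 infected
Step 3: +17 new -> 43 infected
Step 4: +6 new -> 49 infected
Step 5: +1 new -> 50 infected
Step 6: +0 new -> 50 infected

Answer: 50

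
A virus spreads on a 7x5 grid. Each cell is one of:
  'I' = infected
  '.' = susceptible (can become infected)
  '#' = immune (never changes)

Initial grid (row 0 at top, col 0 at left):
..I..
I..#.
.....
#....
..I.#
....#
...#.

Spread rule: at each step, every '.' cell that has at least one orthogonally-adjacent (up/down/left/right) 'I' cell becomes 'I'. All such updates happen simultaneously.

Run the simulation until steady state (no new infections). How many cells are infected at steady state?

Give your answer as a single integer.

Step 0 (initial): 3 infected
Step 1: +10 new -> 13 infected
Step 2: +9 new -> 22 infected
Step 3: +5 new -> 27 infected
Step 4: +2 new -> 29 infected
Step 5: +0 new -> 29 infected

Answer: 29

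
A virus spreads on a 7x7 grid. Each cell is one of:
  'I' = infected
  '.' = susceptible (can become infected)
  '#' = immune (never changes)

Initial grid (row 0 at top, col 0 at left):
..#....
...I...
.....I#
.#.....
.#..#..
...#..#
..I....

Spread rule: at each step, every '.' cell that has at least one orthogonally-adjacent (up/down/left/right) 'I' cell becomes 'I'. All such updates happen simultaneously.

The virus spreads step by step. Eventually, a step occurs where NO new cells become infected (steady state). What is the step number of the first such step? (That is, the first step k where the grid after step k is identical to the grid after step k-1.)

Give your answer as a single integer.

Answer: 6

Derivation:
Step 0 (initial): 3 infected
Step 1: +10 new -> 13 infected
Step 2: +13 new -> 26 infected
Step 3: +11 new -> 37 infected
Step 4: +4 new -> 41 infected
Step 5: +1 new -> 42 infected
Step 6: +0 new -> 42 infected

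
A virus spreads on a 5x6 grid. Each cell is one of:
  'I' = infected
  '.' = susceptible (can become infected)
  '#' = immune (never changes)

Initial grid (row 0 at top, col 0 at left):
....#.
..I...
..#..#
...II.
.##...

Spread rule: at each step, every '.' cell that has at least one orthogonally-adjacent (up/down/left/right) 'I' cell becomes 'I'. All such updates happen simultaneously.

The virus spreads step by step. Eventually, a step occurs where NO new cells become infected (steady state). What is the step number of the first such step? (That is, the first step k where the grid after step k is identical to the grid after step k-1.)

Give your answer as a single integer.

Step 0 (initial): 3 infected
Step 1: +9 new -> 12 infected
Step 2: +7 new -> 19 infected
Step 3: +4 new -> 23 infected
Step 4: +2 new -> 25 infected
Step 5: +0 new -> 25 infected

Answer: 5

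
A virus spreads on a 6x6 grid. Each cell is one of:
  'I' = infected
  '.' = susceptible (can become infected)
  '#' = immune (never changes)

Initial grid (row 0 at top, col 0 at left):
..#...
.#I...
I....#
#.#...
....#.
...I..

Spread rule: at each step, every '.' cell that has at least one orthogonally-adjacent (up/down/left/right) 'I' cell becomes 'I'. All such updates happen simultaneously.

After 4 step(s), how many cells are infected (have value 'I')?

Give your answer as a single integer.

Step 0 (initial): 3 infected
Step 1: +7 new -> 10 infected
Step 2: +9 new -> 19 infected
Step 3: +8 new -> 27 infected
Step 4: +3 new -> 30 infected

Answer: 30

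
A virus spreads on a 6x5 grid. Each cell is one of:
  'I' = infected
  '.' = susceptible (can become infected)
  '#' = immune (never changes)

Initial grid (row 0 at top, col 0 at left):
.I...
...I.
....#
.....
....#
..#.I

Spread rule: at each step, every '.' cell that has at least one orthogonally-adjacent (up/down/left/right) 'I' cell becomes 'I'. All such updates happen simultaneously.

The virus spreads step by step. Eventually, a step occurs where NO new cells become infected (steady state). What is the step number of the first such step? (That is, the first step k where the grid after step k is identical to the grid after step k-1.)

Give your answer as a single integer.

Step 0 (initial): 3 infected
Step 1: +8 new -> 11 infected
Step 2: +6 new -> 17 infected
Step 3: +5 new -> 22 infected
Step 4: +2 new -> 24 infected
Step 5: +2 new -> 26 infected
Step 6: +1 new -> 27 infected
Step 7: +0 new -> 27 infected

Answer: 7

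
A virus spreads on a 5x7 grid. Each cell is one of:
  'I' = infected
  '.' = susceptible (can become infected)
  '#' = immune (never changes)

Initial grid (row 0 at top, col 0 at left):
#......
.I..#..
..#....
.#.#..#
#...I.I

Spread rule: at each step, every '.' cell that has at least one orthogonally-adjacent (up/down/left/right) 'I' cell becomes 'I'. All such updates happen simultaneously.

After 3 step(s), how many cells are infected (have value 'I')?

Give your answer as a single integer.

Step 0 (initial): 3 infected
Step 1: +7 new -> 10 infected
Step 2: +6 new -> 16 infected
Step 3: +6 new -> 22 infected

Answer: 22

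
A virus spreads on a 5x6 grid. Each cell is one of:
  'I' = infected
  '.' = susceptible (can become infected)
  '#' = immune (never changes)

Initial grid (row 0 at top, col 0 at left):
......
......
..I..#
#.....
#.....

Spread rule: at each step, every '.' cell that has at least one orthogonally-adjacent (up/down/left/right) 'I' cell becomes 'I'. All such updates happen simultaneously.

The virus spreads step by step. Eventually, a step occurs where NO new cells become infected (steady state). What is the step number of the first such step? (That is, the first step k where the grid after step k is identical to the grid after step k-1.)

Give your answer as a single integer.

Answer: 6

Derivation:
Step 0 (initial): 1 infected
Step 1: +4 new -> 5 infected
Step 2: +8 new -> 13 infected
Step 3: +7 new -> 20 infected
Step 4: +5 new -> 25 infected
Step 5: +2 new -> 27 infected
Step 6: +0 new -> 27 infected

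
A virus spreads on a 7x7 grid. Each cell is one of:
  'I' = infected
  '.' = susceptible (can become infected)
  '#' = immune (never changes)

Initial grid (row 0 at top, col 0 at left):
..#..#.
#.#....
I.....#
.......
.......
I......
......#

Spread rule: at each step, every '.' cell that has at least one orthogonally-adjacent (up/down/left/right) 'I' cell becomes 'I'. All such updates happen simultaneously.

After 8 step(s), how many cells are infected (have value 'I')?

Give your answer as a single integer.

Step 0 (initial): 2 infected
Step 1: +5 new -> 7 infected
Step 2: +6 new -> 13 infected
Step 3: +6 new -> 19 infected
Step 4: +7 new -> 26 infected
Step 5: +7 new -> 33 infected
Step 6: +6 new -> 39 infected
Step 7: +3 new -> 42 infected
Step 8: +1 new -> 43 infected

Answer: 43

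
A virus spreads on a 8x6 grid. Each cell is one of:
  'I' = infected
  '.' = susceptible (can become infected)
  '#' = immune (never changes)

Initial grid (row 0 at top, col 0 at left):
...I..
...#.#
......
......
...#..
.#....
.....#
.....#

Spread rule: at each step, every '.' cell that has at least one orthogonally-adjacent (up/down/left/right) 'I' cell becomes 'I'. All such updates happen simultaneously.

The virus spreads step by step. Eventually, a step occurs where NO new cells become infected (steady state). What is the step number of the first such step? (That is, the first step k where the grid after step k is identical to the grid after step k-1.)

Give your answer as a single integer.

Answer: 11

Derivation:
Step 0 (initial): 1 infected
Step 1: +2 new -> 3 infected
Step 2: +4 new -> 7 infected
Step 3: +4 new -> 11 infected
Step 4: +6 new -> 17 infected
Step 5: +6 new -> 23 infected
Step 6: +5 new -> 28 infected
Step 7: +5 new -> 33 infected
Step 8: +5 new -> 38 infected
Step 9: +3 new -> 41 infected
Step 10: +1 new -> 42 infected
Step 11: +0 new -> 42 infected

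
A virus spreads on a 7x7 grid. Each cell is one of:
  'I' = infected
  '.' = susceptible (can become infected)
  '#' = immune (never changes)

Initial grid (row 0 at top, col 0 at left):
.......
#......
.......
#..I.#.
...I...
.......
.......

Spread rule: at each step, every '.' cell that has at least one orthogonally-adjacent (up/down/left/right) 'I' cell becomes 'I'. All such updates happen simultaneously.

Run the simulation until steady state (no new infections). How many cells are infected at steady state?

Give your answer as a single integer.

Step 0 (initial): 2 infected
Step 1: +6 new -> 8 infected
Step 2: +9 new -> 17 infected
Step 3: +11 new -> 28 infected
Step 4: +11 new -> 39 infected
Step 5: +5 new -> 44 infected
Step 6: +2 new -> 46 infected
Step 7: +0 new -> 46 infected

Answer: 46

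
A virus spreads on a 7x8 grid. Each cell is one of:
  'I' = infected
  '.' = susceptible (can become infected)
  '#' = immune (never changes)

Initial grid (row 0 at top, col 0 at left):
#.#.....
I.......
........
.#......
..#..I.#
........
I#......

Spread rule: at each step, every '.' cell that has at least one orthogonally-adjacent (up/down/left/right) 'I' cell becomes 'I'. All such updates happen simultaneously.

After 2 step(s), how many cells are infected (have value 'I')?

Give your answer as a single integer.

Step 0 (initial): 3 infected
Step 1: +7 new -> 10 infected
Step 2: +13 new -> 23 infected

Answer: 23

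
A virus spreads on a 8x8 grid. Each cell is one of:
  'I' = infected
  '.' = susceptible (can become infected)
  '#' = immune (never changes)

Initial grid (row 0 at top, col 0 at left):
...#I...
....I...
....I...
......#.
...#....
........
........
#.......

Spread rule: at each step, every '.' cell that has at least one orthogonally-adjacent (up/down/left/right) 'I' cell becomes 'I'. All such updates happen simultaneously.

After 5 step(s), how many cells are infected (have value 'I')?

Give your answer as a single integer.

Step 0 (initial): 3 infected
Step 1: +6 new -> 9 infected
Step 2: +8 new -> 17 infected
Step 3: +9 new -> 26 infected
Step 4: +10 new -> 36 infected
Step 5: +9 new -> 45 infected

Answer: 45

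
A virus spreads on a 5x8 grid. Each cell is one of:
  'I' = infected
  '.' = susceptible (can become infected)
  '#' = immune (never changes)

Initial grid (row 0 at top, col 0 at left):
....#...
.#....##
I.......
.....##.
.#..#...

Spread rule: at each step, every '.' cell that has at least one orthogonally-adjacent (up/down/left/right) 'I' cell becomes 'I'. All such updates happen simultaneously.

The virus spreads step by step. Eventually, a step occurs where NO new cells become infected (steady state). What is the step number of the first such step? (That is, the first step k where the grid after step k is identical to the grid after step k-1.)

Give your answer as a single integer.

Answer: 12

Derivation:
Step 0 (initial): 1 infected
Step 1: +3 new -> 4 infected
Step 2: +4 new -> 8 infected
Step 3: +4 new -> 12 infected
Step 4: +5 new -> 17 infected
Step 5: +5 new -> 22 infected
Step 6: +2 new -> 24 infected
Step 7: +2 new -> 26 infected
Step 8: +2 new -> 28 infected
Step 9: +2 new -> 30 infected
Step 10: +1 new -> 31 infected
Step 11: +1 new -> 32 infected
Step 12: +0 new -> 32 infected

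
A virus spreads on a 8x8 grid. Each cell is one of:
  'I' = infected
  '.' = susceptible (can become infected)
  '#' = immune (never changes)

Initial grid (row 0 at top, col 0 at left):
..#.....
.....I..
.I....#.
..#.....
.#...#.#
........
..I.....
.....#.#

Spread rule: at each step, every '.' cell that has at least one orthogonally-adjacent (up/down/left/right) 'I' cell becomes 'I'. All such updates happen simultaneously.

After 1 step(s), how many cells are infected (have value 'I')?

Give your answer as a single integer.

Answer: 15

Derivation:
Step 0 (initial): 3 infected
Step 1: +12 new -> 15 infected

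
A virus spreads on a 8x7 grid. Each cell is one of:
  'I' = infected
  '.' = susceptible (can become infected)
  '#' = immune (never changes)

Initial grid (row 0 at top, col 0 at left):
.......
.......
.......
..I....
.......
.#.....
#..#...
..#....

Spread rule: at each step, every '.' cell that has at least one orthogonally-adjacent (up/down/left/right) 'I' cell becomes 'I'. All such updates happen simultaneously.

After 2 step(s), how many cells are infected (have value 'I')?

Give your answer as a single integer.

Step 0 (initial): 1 infected
Step 1: +4 new -> 5 infected
Step 2: +8 new -> 13 infected

Answer: 13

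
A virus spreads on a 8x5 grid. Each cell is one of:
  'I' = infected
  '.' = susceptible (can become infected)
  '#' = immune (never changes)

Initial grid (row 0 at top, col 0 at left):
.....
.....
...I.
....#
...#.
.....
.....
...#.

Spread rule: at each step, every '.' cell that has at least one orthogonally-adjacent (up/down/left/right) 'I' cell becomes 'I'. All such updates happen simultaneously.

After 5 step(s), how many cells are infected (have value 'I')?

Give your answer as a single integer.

Answer: 26

Derivation:
Step 0 (initial): 1 infected
Step 1: +4 new -> 5 infected
Step 2: +5 new -> 10 infected
Step 3: +6 new -> 16 infected
Step 4: +5 new -> 21 infected
Step 5: +5 new -> 26 infected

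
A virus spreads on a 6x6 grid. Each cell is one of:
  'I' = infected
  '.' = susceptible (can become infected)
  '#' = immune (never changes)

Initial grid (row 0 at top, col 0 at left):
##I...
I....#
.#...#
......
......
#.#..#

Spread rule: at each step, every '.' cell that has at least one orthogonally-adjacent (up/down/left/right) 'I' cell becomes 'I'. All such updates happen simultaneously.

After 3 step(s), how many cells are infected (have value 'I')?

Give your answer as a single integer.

Answer: 16

Derivation:
Step 0 (initial): 2 infected
Step 1: +4 new -> 6 infected
Step 2: +4 new -> 10 infected
Step 3: +6 new -> 16 infected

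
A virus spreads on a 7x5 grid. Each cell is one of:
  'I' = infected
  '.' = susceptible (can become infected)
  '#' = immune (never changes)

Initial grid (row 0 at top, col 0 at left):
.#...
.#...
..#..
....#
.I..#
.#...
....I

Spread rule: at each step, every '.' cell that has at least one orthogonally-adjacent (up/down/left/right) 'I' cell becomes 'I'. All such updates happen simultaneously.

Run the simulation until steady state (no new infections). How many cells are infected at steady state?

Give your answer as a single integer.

Answer: 29

Derivation:
Step 0 (initial): 2 infected
Step 1: +5 new -> 7 infected
Step 2: +8 new -> 15 infected
Step 3: +4 new -> 19 infected
Step 4: +2 new -> 21 infected
Step 5: +3 new -> 24 infected
Step 6: +3 new -> 27 infected
Step 7: +2 new -> 29 infected
Step 8: +0 new -> 29 infected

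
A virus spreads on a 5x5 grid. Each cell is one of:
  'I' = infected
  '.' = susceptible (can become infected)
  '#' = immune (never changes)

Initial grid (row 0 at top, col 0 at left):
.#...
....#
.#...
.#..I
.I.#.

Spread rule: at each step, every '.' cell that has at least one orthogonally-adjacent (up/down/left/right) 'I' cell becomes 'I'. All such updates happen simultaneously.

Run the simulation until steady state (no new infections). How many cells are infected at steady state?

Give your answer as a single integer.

Step 0 (initial): 2 infected
Step 1: +5 new -> 7 infected
Step 2: +3 new -> 10 infected
Step 3: +3 new -> 13 infected
Step 4: +3 new -> 16 infected
Step 5: +4 new -> 20 infected
Step 6: +0 new -> 20 infected

Answer: 20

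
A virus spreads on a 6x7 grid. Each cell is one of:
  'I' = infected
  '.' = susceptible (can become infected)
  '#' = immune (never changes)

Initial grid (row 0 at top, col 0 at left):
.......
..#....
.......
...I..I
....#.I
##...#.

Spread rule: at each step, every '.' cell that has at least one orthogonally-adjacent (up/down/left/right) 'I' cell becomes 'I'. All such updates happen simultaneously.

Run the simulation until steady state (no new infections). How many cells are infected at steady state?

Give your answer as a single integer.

Step 0 (initial): 3 infected
Step 1: +8 new -> 11 infected
Step 2: +8 new -> 19 infected
Step 3: +9 new -> 28 infected
Step 4: +6 new -> 34 infected
Step 5: +2 new -> 36 infected
Step 6: +1 new -> 37 infected
Step 7: +0 new -> 37 infected

Answer: 37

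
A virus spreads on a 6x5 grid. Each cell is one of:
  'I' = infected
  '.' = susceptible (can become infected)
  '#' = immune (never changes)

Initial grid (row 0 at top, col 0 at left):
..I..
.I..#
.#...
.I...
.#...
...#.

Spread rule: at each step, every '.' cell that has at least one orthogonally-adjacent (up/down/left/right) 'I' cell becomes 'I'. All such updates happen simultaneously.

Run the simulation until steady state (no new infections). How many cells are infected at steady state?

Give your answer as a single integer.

Answer: 26

Derivation:
Step 0 (initial): 3 infected
Step 1: +6 new -> 9 infected
Step 2: +8 new -> 17 infected
Step 3: +5 new -> 22 infected
Step 4: +3 new -> 25 infected
Step 5: +1 new -> 26 infected
Step 6: +0 new -> 26 infected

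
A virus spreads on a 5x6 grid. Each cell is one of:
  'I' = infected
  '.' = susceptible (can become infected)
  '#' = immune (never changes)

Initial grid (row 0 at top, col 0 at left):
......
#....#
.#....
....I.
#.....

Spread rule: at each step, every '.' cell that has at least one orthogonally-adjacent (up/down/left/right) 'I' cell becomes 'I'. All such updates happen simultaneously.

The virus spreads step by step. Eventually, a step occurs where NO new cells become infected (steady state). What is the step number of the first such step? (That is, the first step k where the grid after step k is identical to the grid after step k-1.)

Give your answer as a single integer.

Answer: 8

Derivation:
Step 0 (initial): 1 infected
Step 1: +4 new -> 5 infected
Step 2: +6 new -> 11 infected
Step 3: +5 new -> 16 infected
Step 4: +5 new -> 21 infected
Step 5: +3 new -> 24 infected
Step 6: +1 new -> 25 infected
Step 7: +1 new -> 26 infected
Step 8: +0 new -> 26 infected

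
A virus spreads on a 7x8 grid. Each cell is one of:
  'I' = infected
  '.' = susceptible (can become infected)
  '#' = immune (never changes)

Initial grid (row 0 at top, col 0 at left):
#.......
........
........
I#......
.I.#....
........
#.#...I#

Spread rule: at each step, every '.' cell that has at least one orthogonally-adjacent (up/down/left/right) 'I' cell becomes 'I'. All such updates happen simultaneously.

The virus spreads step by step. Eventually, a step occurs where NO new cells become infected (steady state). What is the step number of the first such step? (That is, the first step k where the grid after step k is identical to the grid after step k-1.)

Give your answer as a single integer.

Step 0 (initial): 3 infected
Step 1: +6 new -> 9 infected
Step 2: +10 new -> 19 infected
Step 3: +9 new -> 28 infected
Step 4: +8 new -> 36 infected
Step 5: +6 new -> 42 infected
Step 6: +5 new -> 47 infected
Step 7: +3 new -> 50 infected
Step 8: +0 new -> 50 infected

Answer: 8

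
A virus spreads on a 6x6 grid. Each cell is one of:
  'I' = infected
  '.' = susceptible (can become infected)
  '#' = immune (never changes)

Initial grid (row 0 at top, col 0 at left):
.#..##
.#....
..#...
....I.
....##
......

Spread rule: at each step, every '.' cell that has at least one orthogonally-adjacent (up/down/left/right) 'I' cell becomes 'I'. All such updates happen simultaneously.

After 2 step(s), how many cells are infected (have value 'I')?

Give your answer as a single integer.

Step 0 (initial): 1 infected
Step 1: +3 new -> 4 infected
Step 2: +5 new -> 9 infected

Answer: 9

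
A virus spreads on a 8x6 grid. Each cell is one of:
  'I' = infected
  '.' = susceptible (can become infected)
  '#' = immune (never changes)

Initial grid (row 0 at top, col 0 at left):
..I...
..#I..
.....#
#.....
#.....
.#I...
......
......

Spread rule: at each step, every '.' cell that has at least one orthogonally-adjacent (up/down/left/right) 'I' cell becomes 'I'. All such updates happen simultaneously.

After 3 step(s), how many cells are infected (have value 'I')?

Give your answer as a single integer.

Answer: 35

Derivation:
Step 0 (initial): 3 infected
Step 1: +7 new -> 10 infected
Step 2: +14 new -> 24 infected
Step 3: +11 new -> 35 infected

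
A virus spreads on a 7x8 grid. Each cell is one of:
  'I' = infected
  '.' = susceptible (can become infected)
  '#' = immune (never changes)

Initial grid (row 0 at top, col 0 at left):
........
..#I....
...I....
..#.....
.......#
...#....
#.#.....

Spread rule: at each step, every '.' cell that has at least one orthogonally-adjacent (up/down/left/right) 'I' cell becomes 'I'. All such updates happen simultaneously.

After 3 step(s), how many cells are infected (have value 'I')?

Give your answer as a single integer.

Answer: 24

Derivation:
Step 0 (initial): 2 infected
Step 1: +5 new -> 7 infected
Step 2: +7 new -> 14 infected
Step 3: +10 new -> 24 infected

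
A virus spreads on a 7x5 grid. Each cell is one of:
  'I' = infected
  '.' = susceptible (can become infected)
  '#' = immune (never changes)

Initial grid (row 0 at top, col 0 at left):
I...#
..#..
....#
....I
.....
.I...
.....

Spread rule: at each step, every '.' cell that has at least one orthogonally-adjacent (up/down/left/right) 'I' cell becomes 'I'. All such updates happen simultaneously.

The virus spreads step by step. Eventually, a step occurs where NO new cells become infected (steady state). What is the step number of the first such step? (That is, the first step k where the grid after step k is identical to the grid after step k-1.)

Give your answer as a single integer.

Answer: 5

Derivation:
Step 0 (initial): 3 infected
Step 1: +8 new -> 11 infected
Step 2: +13 new -> 24 infected
Step 3: +7 new -> 31 infected
Step 4: +1 new -> 32 infected
Step 5: +0 new -> 32 infected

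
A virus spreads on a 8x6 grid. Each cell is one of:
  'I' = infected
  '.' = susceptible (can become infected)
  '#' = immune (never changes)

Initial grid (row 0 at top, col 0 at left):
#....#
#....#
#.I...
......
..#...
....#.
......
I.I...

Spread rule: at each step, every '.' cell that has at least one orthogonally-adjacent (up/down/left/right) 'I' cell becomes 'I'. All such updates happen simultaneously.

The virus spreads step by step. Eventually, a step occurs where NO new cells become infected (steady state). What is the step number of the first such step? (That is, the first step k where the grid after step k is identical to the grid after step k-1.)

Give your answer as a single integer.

Step 0 (initial): 3 infected
Step 1: +8 new -> 11 infected
Step 2: +11 new -> 22 infected
Step 3: +13 new -> 35 infected
Step 4: +4 new -> 39 infected
Step 5: +2 new -> 41 infected
Step 6: +0 new -> 41 infected

Answer: 6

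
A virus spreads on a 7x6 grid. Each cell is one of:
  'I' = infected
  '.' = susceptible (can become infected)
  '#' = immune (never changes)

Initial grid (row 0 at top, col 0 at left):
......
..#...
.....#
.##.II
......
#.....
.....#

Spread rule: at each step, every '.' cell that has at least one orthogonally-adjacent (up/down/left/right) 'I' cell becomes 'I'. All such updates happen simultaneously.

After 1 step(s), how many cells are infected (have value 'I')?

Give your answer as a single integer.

Step 0 (initial): 2 infected
Step 1: +4 new -> 6 infected

Answer: 6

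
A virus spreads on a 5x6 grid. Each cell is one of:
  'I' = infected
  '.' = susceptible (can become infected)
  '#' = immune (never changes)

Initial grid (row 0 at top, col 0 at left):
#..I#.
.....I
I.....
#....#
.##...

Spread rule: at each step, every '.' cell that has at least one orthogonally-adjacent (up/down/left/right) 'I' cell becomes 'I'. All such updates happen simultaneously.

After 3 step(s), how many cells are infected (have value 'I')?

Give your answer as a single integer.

Step 0 (initial): 3 infected
Step 1: +7 new -> 10 infected
Step 2: +7 new -> 17 infected
Step 3: +3 new -> 20 infected

Answer: 20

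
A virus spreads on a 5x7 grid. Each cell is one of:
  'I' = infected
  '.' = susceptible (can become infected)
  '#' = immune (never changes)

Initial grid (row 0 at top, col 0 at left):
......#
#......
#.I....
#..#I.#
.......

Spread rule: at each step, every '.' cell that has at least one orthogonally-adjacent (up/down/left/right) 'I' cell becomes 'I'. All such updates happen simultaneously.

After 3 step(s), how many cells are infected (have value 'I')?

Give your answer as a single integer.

Answer: 25

Derivation:
Step 0 (initial): 2 infected
Step 1: +7 new -> 9 infected
Step 2: +9 new -> 18 infected
Step 3: +7 new -> 25 infected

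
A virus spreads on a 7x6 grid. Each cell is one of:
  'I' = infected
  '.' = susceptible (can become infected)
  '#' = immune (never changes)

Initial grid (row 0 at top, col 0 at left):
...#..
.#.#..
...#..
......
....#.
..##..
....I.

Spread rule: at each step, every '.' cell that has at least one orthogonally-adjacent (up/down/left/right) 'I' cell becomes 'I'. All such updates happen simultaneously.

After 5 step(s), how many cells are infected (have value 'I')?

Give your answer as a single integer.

Answer: 15

Derivation:
Step 0 (initial): 1 infected
Step 1: +3 new -> 4 infected
Step 2: +2 new -> 6 infected
Step 3: +2 new -> 8 infected
Step 4: +3 new -> 11 infected
Step 5: +4 new -> 15 infected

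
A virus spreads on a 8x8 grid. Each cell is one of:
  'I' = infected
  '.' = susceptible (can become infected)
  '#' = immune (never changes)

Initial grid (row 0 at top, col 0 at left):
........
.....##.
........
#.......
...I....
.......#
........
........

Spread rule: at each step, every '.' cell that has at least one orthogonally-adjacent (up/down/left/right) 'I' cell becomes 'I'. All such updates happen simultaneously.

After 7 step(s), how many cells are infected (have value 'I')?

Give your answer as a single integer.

Step 0 (initial): 1 infected
Step 1: +4 new -> 5 infected
Step 2: +8 new -> 13 infected
Step 3: +12 new -> 25 infected
Step 4: +13 new -> 38 infected
Step 5: +10 new -> 48 infected
Step 6: +7 new -> 55 infected
Step 7: +4 new -> 59 infected

Answer: 59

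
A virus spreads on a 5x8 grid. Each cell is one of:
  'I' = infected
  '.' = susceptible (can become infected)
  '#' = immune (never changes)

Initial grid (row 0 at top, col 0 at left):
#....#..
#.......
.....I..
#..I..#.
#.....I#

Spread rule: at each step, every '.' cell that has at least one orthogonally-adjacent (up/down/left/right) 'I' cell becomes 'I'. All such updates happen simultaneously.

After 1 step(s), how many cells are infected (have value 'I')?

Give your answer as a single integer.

Answer: 12

Derivation:
Step 0 (initial): 3 infected
Step 1: +9 new -> 12 infected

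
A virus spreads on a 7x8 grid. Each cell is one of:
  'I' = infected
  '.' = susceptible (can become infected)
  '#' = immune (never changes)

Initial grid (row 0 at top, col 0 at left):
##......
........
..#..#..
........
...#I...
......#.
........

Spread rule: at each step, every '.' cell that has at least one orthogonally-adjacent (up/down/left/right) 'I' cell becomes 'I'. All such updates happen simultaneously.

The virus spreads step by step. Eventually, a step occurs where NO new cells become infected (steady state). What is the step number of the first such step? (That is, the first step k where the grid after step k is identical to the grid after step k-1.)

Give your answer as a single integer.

Answer: 8

Derivation:
Step 0 (initial): 1 infected
Step 1: +3 new -> 4 infected
Step 2: +7 new -> 11 infected
Step 3: +8 new -> 19 infected
Step 4: +11 new -> 30 infected
Step 5: +11 new -> 41 infected
Step 6: +7 new -> 48 infected
Step 7: +2 new -> 50 infected
Step 8: +0 new -> 50 infected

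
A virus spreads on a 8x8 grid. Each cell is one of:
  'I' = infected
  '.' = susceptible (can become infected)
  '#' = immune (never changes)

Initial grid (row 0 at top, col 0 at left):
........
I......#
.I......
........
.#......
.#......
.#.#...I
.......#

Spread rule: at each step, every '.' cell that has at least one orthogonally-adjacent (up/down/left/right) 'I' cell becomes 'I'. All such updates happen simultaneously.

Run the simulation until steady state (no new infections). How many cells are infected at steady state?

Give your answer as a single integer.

Answer: 58

Derivation:
Step 0 (initial): 3 infected
Step 1: +7 new -> 10 infected
Step 2: +9 new -> 19 infected
Step 3: +11 new -> 30 infected
Step 4: +12 new -> 42 infected
Step 5: +9 new -> 51 infected
Step 6: +4 new -> 55 infected
Step 7: +2 new -> 57 infected
Step 8: +1 new -> 58 infected
Step 9: +0 new -> 58 infected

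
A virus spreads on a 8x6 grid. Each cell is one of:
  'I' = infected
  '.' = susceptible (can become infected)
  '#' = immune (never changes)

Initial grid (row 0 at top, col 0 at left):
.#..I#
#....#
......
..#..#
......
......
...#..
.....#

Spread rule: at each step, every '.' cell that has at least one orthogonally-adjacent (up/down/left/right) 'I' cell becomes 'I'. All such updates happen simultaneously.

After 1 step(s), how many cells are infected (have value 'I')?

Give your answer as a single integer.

Step 0 (initial): 1 infected
Step 1: +2 new -> 3 infected

Answer: 3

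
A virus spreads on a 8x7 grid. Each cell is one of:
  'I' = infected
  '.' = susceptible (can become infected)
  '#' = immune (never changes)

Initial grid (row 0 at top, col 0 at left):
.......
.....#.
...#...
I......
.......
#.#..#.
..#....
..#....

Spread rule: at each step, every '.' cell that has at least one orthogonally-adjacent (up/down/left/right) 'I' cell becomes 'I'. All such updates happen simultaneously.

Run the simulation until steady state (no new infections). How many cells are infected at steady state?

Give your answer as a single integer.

Step 0 (initial): 1 infected
Step 1: +3 new -> 4 infected
Step 2: +4 new -> 8 infected
Step 3: +6 new -> 14 infected
Step 4: +5 new -> 19 infected
Step 5: +8 new -> 27 infected
Step 6: +8 new -> 35 infected
Step 7: +5 new -> 40 infected
Step 8: +5 new -> 45 infected
Step 9: +3 new -> 48 infected
Step 10: +1 new -> 49 infected
Step 11: +0 new -> 49 infected

Answer: 49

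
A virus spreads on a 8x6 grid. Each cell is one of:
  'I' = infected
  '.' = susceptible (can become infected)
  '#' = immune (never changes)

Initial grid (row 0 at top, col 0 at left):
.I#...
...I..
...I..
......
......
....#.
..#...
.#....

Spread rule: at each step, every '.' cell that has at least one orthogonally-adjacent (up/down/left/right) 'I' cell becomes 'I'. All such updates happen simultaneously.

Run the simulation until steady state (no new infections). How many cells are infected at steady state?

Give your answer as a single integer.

Step 0 (initial): 3 infected
Step 1: +8 new -> 11 infected
Step 2: +8 new -> 19 infected
Step 3: +7 new -> 26 infected
Step 4: +5 new -> 31 infected
Step 5: +5 new -> 36 infected
Step 6: +5 new -> 41 infected
Step 7: +2 new -> 43 infected
Step 8: +1 new -> 44 infected
Step 9: +0 new -> 44 infected

Answer: 44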